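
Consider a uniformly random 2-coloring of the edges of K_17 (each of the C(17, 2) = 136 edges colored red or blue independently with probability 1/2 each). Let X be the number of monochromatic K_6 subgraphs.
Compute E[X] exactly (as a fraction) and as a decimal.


Let X = Σ_S X_S over the C(17, 6) = 12376 subsets S of size 6, where X_S = 1 if the K_6 on S is monochromatic.
For a fixed S, the K_6 on S has C(6, 2) = 15 edges. P[all 15 edges red] = (1/2)^15, and likewise for blue, so P[monochromatic] = 2·(1/2)^15 = 2^{1 − 15} = 1/16384.
By linearity of expectation: E[X] = C(17, 6) · 2^{1 − 15} = 12376 · 1/16384 = 1547/2048.
Numerically: E[X] ≈ 0.75537.

E[X] = C(17,6)·2^(1−C(6,2)) = 1547/2048 ≈ 0.75537.


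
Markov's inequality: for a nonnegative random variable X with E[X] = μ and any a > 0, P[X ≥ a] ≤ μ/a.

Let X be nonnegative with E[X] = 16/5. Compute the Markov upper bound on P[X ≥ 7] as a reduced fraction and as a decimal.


μ = E[X] = 16/5, a = 7.
Markov: P[X ≥ 7] ≤ μ/a = (16/5)/7 = 16/35.
Numerically: ≈ 0.4571.
(Since a = 7 > μ = 3.2000, the bound 16/35 is < 1 and informative.)

P[X ≥ 7] ≤ 16/35 ≈ 0.4571.


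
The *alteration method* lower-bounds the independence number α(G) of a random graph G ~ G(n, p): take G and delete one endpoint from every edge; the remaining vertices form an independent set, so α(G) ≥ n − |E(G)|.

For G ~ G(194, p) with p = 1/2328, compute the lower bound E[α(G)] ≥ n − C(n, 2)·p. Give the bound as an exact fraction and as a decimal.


E[|E(G)|] = C(194, 2)·p = 18721 · (1/2328) = 193/24.
E[α(G)] ≥ n − E[|E(G)|] = 194 − 193/24 = 4463/24.
Numerically: ≈ 185.95833.
(This is only a lower bound; the true E[α(G)] may be larger.)

E[α(G)] ≥ 4463/24 ≈ 185.95833.


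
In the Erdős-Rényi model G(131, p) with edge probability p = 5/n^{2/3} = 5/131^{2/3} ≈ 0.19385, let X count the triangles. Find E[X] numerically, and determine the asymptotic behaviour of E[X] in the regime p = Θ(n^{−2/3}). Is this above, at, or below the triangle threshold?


Number of potential triangles: C(131, 3) = 366145.
Each occurs with probability p³ ≈ (0.19385)³ ≈ 7.2839578e-03.
By linearity: E[X] = C(131, 3)·p³ ≈ 366145 · 7.2839578e-03 ≈ 2666.98473.
Since α = 2/3 < 1, p = c/n^{2/3} ≫ 1/n is above the triangle threshold p ~ 1/n. Asymptotically E[X] ~ (c³/6)·n^{3(1−α)} = (5³/6)·n^{1} → ∞; triangles are abundant w.h.p.

E[X] ≈ 2666.98473; in regime p = Θ(1/n^{2/3}) E[X] diverges (above the triangle threshold p ~ 1/n).


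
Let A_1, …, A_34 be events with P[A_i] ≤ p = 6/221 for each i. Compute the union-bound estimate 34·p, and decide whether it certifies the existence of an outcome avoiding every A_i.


Union bound: P[∪_{i=1}^{34} A_i] ≤ Σ_i P[A_i] ≤ 34·p = 34·(6/221) = 12/13.
Numerically: 12/13 ≈ 0.9230769.
Is 12/13 < 1? YES.
Since P[∪ A_i] ≤ 12/13 < 1, the complement has P[∩ A_i^c] ≥ 1 − 12/13 = 1/13 > 0, so some outcome avoids every A_i.

34·p = 12/13 ≈ 0.9230769; existence CERTIFIED by the union bound.


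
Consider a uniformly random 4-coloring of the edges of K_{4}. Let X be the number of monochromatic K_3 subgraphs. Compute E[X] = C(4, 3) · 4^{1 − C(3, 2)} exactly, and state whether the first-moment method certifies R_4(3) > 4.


E[X] = C(4, 3) · 4^{1 − 3} = 4 · 4^{−2} = 4/16.
As a reduced fraction: E[X] = 1/4 ≈ 0.250000.
Is E[X] < 1? YES.
Since E[X] < 1, there exists a 4-coloring of K_{4} with no monochromatic K_3; hence R_4(3) > 4.

E[X] = 1/4 ≈ 0.250000; E[X] < 1, so R_4(3) > 4.


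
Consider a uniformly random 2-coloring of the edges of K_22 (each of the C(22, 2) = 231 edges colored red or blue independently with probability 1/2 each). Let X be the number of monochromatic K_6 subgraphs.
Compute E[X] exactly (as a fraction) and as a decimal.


Let X = Σ_S X_S over the C(22, 6) = 74613 subsets S of size 6, where X_S = 1 if the K_6 on S is monochromatic.
For a fixed S, the K_6 on S has C(6, 2) = 15 edges. P[all 15 edges red] = (1/2)^15, and likewise for blue, so P[monochromatic] = 2·(1/2)^15 = 2^{1 − 15} = 1/16384.
Summing: E[X] = C(22, 6) · 2^{1 − 15} = 74613 · 1/16384 = 74613/16384.
Numerically: E[X] ≈ 4.55402.

E[X] = C(22,6)·2^(1−C(6,2)) = 74613/16384 ≈ 4.55402.


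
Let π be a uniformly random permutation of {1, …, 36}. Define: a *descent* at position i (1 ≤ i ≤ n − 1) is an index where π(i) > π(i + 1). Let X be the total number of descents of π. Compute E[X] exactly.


Write X = Σ X_I over i = 1, …, 35, with X_I the indicator of one descent.
There are 35 indicators.
For each fixed i, the pair (π(i), π(i+1)) is a uniformly random ordered pair of distinct values from {1, …, 36}; by symmetry P[π(i) > π(i+1)] = 1/2.
By linearity: E[X] = 35 · (1/2) = (36 − 1) · (1/2) = 35/2 ≈ 17.500.

E[X] = 35/2 = 17.500.


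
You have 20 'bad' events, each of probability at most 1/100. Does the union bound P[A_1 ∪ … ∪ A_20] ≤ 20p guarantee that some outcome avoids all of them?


Union bound: P[∪_{i=1}^{20} A_i] ≤ Σ_i P[A_i] ≤ 20·p = 20·(1/100) = 1/5.
Numerically: 1/5 ≈ 0.200.
Is 1/5 < 1? YES.
Since P[∪ A_i] ≤ 1/5 < 1, the complement has P[∩ A_i^c] ≥ 1 − 1/5 = 4/5 > 0, so some outcome avoids every A_i.

20·p = 1/5 ≈ 0.200; existence CERTIFIED by the union bound.


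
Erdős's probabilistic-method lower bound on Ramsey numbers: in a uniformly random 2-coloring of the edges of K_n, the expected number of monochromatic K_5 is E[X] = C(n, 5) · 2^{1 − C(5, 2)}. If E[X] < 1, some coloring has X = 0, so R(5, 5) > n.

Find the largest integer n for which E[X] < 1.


We need C(n, 5) · 2^{1 − 10} < 1, i.e. C(n, 5) < 2^{10 − 1} = 512.
Check values of n near the boundary:
  n = 10: C(10, 5) = 252; 252 < 512? YES
  n = 11: C(11, 5) = 462; 462 < 512? YES
  n = 12: C(12, 5) = 792; 792 < 512? NO
  n = 13: C(13, 5) = 1287; 1287 < 512? NO
  n = 14: C(14, 5) = 2002; 2002 < 512? NO
The largest n with C(n, 5) < 512 is n = 11 (where E[X] = 231/256 ≈ 0.9023438). Hence R(5, 5) > 11, i.e. R(5, 5) ≥ 12.

Largest n = 11; hence R(5, 5) > 11.


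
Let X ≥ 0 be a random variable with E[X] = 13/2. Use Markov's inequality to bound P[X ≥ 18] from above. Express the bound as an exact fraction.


μ = E[X] = 13/2, a = 18.
Markov: P[X ≥ 18] ≤ μ/a = (13/2)/18 = 13/36.
Numerically: ≈ 0.361111.
(Since a = 18 > μ = 6.500000, the bound 13/36 is < 1 and informative.)

P[X ≥ 18] ≤ 13/36 ≈ 0.361111.


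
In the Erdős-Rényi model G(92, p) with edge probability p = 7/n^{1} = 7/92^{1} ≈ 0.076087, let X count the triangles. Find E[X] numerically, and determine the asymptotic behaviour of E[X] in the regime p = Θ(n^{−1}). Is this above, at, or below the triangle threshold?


Number of potential triangles: C(92, 3) = 125580.
Each occurs with probability p³ ≈ (0.076087)³ ≈ 4.40484507e-04.
By linearity: E[X] = C(92, 3)·p³ ≈ 125580 · 4.40484507e-04 ≈ 55.316044.
Here α = 1, so p = 7/n is exactly at the triangle threshold p ~ 1/n. Asymptotically E[X] → c³/6 = 7³/6 = 343/6 ≈ 57.166667, a bounded constant. In this regime the triangle count is asymptotically Poisson(c³/6).

E[X] ≈ 55.316044; in regime p = Θ(1/n^{1}) E[X] stays bounded (at the triangle threshold p ~ 1/n).


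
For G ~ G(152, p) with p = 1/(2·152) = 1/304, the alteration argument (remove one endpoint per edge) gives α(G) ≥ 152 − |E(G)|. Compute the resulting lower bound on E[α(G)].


E[|E(G)|] = C(152, 2)·p = 11476 · (1/304) = 151/4.
E[α(G)] ≥ n − E[|E(G)|] = 152 − 151/4 = 457/4.
Numerically: ≈ 114.2500.
(This is only a lower bound; the true E[α(G)] may be larger.)

E[α(G)] ≥ 457/4 ≈ 114.2500.


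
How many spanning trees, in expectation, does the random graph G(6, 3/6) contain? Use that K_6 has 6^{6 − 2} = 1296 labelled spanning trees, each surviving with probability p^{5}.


K_6 has 6^{6 − 2} = 1296 labelled spanning trees.
For each such spanning tree H, let X_H = 1 if all 5 edges of H are present in G. Then P[X_H = 1] = p^{5} = (1/2)^{5} = 1/32.
By linearity of expectation: E[X] = Σ_H E[X_H] = 1296 · p^{5} = 1296 · 1/32 = 81/2.
Numerically: E[X] ≈ 40.5.

E[X] = 1296 · (1/2)^{5} = 81/2 ≈ 40.5.


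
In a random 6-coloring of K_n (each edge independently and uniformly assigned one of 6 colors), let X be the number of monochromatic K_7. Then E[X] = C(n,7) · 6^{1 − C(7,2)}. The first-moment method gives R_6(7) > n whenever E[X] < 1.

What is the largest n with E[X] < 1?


We need C(n, 7) · 6^{1 − 21} < 1, i.e. C(n, 7) < 6^{21 − 1} = 3656158440062976.
Check values of n near the boundary:
  n = 564: C(564, 7) = 3469685994423792; 3469685994423792 < 3656158440062976? YES
  n = 565: C(565, 7) = 3513212521235560; 3513212521235560 < 3656158440062976? YES
  n = 566: C(566, 7) = 3557206237959440; 3557206237959440 < 3656158440062976? YES
  n = 567: C(567, 7) = 3601671315933933; 3601671315933933 < 3656158440062976? YES
  n = 568: C(568, 7) = 3646611956239704; 3646611956239704 < 3656158440062976? YES
  n = 569: C(569, 7) = 3692032389858348; 3692032389858348 < 3656158440062976? NO
The largest n with C(n, 7) < 3656158440062976 is n = 568 (where E[X] = 16882462760369/16926659444736 ≈ 0.99739). Hence R_6(7) > 568, i.e. R_6(7) ≥ 569.

Largest n = 568; hence R_6(7) > 568.


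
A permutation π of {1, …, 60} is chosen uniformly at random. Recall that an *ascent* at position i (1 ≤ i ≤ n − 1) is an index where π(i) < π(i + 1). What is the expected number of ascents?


Write X = Σ X_I over i = 1, …, 59, with X_I the indicator of one ascent.
There are 59 indicators.
For each fixed i, the pair (π(i), π(i+1)) is a uniformly random ordered pair of distinct values from {1, …, 60}; by symmetry P[π(i) < π(i+1)] = 1/2.
By linearity: E[X] = 59 · (1/2) = (60 − 1) · (1/2) = 59/2 ≈ 29.500000.

E[X] = 59/2 = 29.500000.


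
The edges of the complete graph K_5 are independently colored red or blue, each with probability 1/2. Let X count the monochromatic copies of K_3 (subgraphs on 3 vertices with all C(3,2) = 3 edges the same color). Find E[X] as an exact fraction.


Let X = Σ_S X_S over the C(5, 3) = 10 subsets S of size 3, where X_S = 1 if the K_3 on S is monochromatic.
For a fixed S, the K_3 on S has C(3, 2) = 3 edges. P[all 3 edges red] = (1/2)^3, and likewise for blue, so P[monochromatic] = 2·(1/2)^3 = 2^{1 − 3} = 1/4.
Summing: E[X] = C(5, 3) · 2^{1 − 3} = 10 · 1/4 = 5/2.
Numerically: E[X] ≈ 2.500000.

E[X] = C(5,3)·2^(1−C(3,2)) = 5/2 ≈ 2.500000.


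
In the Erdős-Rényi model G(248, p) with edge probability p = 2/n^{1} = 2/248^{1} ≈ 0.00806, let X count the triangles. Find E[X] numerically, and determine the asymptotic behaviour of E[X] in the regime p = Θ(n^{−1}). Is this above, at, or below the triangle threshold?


Number of potential triangles: C(248, 3) = 2511496.
Each occurs with probability p³ ≈ (0.00806)³ ≈ 5.24487e-07.
By linearity: E[X] = C(248, 3)·p³ ≈ 2511496 · 5.24487e-07 ≈ 1.317.
Here α = 1, so p = 2/n is exactly at the triangle threshold p ~ 1/n. Asymptotically E[X] → c³/6 = 2³/6 = 4/3 ≈ 1.333, a bounded constant. In this regime the triangle count is asymptotically Poisson(c³/6).

E[X] ≈ 1.317; in regime p = Θ(1/n^{1}) E[X] stays bounded (at the triangle threshold p ~ 1/n).


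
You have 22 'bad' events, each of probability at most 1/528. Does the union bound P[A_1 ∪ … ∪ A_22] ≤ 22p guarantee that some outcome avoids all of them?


Union bound: P[∪_{i=1}^{22} A_i] ≤ Σ_i P[A_i] ≤ 22·p = 22·(1/528) = 1/24.
Numerically: 1/24 ≈ 0.0416667.
Is 1/24 < 1? YES.
Since P[∪ A_i] ≤ 1/24 < 1, the complement has P[∩ A_i^c] ≥ 1 − 1/24 = 23/24 > 0, so some outcome avoids every A_i.

22·p = 1/24 ≈ 0.0416667; existence CERTIFIED by the union bound.


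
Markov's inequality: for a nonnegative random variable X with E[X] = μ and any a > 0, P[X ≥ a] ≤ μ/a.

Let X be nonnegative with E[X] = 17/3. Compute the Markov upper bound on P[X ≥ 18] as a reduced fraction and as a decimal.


μ = E[X] = 17/3, a = 18.
Markov: P[X ≥ 18] ≤ μ/a = (17/3)/18 = 17/54.
Numerically: ≈ 0.31481.
(Since a = 18 > μ = 5.66667, the bound 17/54 is < 1 and informative.)

P[X ≥ 18] ≤ 17/54 ≈ 0.31481.


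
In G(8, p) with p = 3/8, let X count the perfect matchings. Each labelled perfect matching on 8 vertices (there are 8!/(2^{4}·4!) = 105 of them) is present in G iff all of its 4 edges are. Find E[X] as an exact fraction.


K_8 has 8!/(2^{4}·4!) = 105 labelled perfect matchings.
For each such perfect matching H, let X_H = 1 if all 4 edges of H are present in G. Then P[X_H = 1] = p^{4} = (3/8)^{4} = 81/4096.
By linearity of expectation: E[X] = Σ_H E[X_H] = 105 · p^{4} = 105 · 81/4096 = 8505/4096.
Numerically: E[X] ≈ 2.0764.

E[X] = 105 · (3/8)^{4} = 8505/4096 ≈ 2.0764.


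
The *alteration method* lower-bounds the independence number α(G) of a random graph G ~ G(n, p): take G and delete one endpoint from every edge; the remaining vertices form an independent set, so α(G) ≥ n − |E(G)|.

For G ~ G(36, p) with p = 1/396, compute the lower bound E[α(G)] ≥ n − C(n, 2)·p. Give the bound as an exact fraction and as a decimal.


E[|E(G)|] = C(36, 2)·p = 630 · (1/396) = 35/22.
E[α(G)] ≥ n − E[|E(G)|] = 36 − 35/22 = 757/22.
Numerically: ≈ 34.409.
(This is only a lower bound; the true E[α(G)] may be larger.)

E[α(G)] ≥ 757/22 ≈ 34.409.


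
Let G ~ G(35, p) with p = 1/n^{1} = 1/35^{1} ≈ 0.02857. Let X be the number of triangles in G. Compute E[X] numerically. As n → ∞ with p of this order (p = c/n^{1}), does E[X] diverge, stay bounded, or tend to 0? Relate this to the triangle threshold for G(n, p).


Number of potential triangles: C(35, 3) = 6545.
Each occurs with probability p³ ≈ (0.02857)³ ≈ 2.332362e-05.
By linearity: E[X] = C(35, 3)·p³ ≈ 6545 · 2.332362e-05 ≈ 0.1527.
Here α = 1, so p = 1/n is exactly at the triangle threshold p ~ 1/n. Asymptotically E[X] → c³/6 = 1³/6 = 1/6 ≈ 0.1667, a bounded constant. In this regime the triangle count is asymptotically Poisson(c³/6).

E[X] ≈ 0.1527; in regime p = Θ(1/n^{1}) E[X] stays bounded (at the triangle threshold p ~ 1/n).


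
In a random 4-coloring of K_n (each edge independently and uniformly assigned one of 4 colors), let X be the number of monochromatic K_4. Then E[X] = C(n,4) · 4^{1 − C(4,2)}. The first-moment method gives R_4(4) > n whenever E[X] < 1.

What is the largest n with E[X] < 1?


We need C(n, 4) · 4^{1 − 6} < 1, i.e. C(n, 4) < 4^{6 − 1} = 1024.
Check values of n near the boundary:
  n = 12: C(12, 4) = 495; 495 < 1024? YES
  n = 13: C(13, 4) = 715; 715 < 1024? YES
  n = 14: C(14, 4) = 1001; 1001 < 1024? YES
  n = 15: C(15, 4) = 1365; 1365 < 1024? NO
  n = 16: C(16, 4) = 1820; 1820 < 1024? NO
The largest n with C(n, 4) < 1024 is n = 14 (where E[X] = 1001/1024 ≈ 0.97754). Hence R_4(4) > 14, i.e. R_4(4) ≥ 15.

Largest n = 14; hence R_4(4) > 14.


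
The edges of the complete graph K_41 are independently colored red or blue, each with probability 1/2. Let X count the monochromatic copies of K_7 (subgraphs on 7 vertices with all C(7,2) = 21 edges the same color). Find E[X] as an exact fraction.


Let X = Σ_S X_S over the C(41, 7) = 22481940 subsets S of size 7, where X_S = 1 if the K_7 on S is monochromatic.
For a fixed S, the K_7 on S has C(7, 2) = 21 edges. P[all 21 edges red] = (1/2)^21, and likewise for blue, so P[monochromatic] = 2·(1/2)^21 = 2^{1 − 21} = 1/1048576.
By linearity of expectation: E[X] = C(41, 7) · 2^{1 − 21} = 22481940 · 1/1048576 = 5620485/262144.
Numerically: E[X] ≈ 21.4404.

E[X] = C(41,7)·2^(1−C(7,2)) = 5620485/262144 ≈ 21.4404.


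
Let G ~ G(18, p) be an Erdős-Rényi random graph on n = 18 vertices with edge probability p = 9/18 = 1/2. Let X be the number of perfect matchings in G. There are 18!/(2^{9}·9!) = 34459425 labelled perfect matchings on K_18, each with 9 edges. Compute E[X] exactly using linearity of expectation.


K_18 has 18!/(2^{9}·9!) = 34459425 labelled perfect matchings.
For each such perfect matching H, let X_H = 1 if all 9 edges of H are present in G. Then P[X_H = 1] = p^{9} = (1/2)^{9} = 1/512.
By linearity: E[X] = Σ_H E[X_H] = 34459425 · p^{9} = 34459425 · 1/512 = 34459425/512.
Numerically: E[X] ≈ 6.73e+04.

E[X] = 34459425 · (1/2)^{9} = 34459425/512 ≈ 6.73e+04.


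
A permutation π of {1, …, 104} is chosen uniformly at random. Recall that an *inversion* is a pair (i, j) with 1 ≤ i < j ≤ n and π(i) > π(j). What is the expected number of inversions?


Write X = Σ X_I over the C(104, 2) = 5356 pairs i < j, with X_I the indicator of one inversion.
There are 5356 indicators.
For each fixed pair i < j, the values π(i) and π(j) are two distinct elements of {1, …, 104} in uniformly random order; by symmetry P[π(i) > π(j)] = 1/2.
By linearity: E[X] = 5356 · (1/2) = C(104, 2) · (1/2) = 5356/2 = 2678 ≈ 2678.000000.

E[X] = 2678 = 2678.000000.


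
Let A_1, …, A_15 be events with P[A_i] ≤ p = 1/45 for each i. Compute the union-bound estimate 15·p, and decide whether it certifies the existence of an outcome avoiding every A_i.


Union bound: P[∪_{i=1}^{15} A_i] ≤ Σ_i P[A_i] ≤ 15·p = 15·(1/45) = 1/3.
Numerically: 1/3 ≈ 0.3333333.
Is 1/3 < 1? YES.
Since P[∪ A_i] ≤ 1/3 < 1, the complement has P[∩ A_i^c] ≥ 1 − 1/3 = 2/3 > 0, so some outcome avoids every A_i.

15·p = 1/3 ≈ 0.3333333; existence CERTIFIED by the union bound.


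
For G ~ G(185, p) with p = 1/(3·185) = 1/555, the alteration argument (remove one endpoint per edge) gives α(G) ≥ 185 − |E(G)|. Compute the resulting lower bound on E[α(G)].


E[|E(G)|] = C(185, 2)·p = 17020 · (1/555) = 92/3.
E[α(G)] ≥ n − E[|E(G)|] = 185 − 92/3 = 463/3.
Numerically: ≈ 154.333333.
(This is only a lower bound; the true E[α(G)] may be larger.)

E[α(G)] ≥ 463/3 ≈ 154.333333.


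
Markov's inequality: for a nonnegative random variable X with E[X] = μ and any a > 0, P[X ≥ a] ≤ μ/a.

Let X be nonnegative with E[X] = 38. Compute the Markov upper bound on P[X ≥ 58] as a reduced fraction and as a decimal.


μ = E[X] = 38, a = 58.
Markov: P[X ≥ 58] ≤ μ/a = (38)/58 = 19/29.
Numerically: ≈ 0.6552.
(Since a = 58 > μ = 38.0000, the bound 19/29 is < 1 and informative.)

P[X ≥ 58] ≤ 19/29 ≈ 0.6552.


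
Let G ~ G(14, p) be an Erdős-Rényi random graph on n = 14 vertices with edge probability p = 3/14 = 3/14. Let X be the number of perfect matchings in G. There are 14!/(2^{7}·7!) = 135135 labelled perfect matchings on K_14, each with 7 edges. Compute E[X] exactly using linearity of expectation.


K_14 has 14!/(2^{7}·7!) = 135135 labelled perfect matchings.
For each such perfect matching H, let X_H = 1 if all 7 edges of H are present in G. Then P[X_H = 1] = p^{7} = (3/14)^{7} = 2187/105413504.
By linearity: E[X] = Σ_H E[X_H] = 135135 · p^{7} = 135135 · 2187/105413504 = 42220035/15059072.
Numerically: E[X] ≈ 2.8036.

E[X] = 135135 · (3/14)^{7} = 42220035/15059072 ≈ 2.8036.


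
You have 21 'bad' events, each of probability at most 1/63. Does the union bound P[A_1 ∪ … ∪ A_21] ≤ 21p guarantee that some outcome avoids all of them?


Union bound: P[∪_{i=1}^{21} A_i] ≤ Σ_i P[A_i] ≤ 21·p = 21·(1/63) = 1/3.
Numerically: 1/3 ≈ 0.3333.
Is 1/3 < 1? YES.
Since P[∪ A_i] ≤ 1/3 < 1, the complement has P[∩ A_i^c] ≥ 1 − 1/3 = 2/3 > 0, so some outcome avoids every A_i.

21·p = 1/3 ≈ 0.3333; existence CERTIFIED by the union bound.


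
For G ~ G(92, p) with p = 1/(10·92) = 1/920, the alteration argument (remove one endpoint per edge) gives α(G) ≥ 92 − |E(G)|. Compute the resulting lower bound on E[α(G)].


E[|E(G)|] = C(92, 2)·p = 4186 · (1/920) = 91/20.
E[α(G)] ≥ n − E[|E(G)|] = 92 − 91/20 = 1749/20.
Numerically: ≈ 87.4500.
(This is only a lower bound; the true E[α(G)] may be larger.)

E[α(G)] ≥ 1749/20 ≈ 87.4500.


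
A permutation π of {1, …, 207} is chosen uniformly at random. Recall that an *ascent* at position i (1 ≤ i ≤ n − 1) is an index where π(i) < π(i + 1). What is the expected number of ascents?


Write X = Σ X_I over i = 1, …, 206, with X_I the indicator of one ascent.
There are 206 indicators.
For each fixed i, the pair (π(i), π(i+1)) is a uniformly random ordered pair of distinct values from {1, …, 207}; by symmetry P[π(i) < π(i+1)] = 1/2.
By linearity: E[X] = 206 · (1/2) = (207 − 1) · (1/2) = 103 ≈ 103.000000.

E[X] = 103 = 103.000000.


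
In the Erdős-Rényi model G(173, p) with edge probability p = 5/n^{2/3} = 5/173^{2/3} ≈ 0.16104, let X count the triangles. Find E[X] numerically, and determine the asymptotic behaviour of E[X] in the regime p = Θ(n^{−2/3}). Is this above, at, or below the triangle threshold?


Number of potential triangles: C(173, 3) = 848046.
Each occurs with probability p³ ≈ (0.16104)³ ≈ 4.1765512e-03.
By linearity: E[X] = C(173, 3)·p³ ≈ 848046 · 4.1765512e-03 ≈ 3541.90751.
Since α = 2/3 < 1, p = c/n^{2/3} ≫ 1/n is above the triangle threshold p ~ 1/n. Asymptotically E[X] ~ (c³/6)·n^{3(1−α)} = (5³/6)·n^{1} → ∞; triangles are abundant w.h.p.

E[X] ≈ 3541.90751; in regime p = Θ(1/n^{2/3}) E[X] diverges (above the triangle threshold p ~ 1/n).


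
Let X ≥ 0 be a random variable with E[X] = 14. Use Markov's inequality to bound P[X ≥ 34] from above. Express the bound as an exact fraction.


μ = E[X] = 14, a = 34.
Markov: P[X ≥ 34] ≤ μ/a = (14)/34 = 7/17.
Numerically: ≈ 0.411765.
(Since a = 34 > μ = 14.000000, the bound 7/17 is < 1 and informative.)

P[X ≥ 34] ≤ 7/17 ≈ 0.411765.


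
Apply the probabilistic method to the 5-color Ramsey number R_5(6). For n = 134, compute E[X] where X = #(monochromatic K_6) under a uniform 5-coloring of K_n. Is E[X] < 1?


E[X] = C(134, 6) · 5^{1 − 15} = 7177979809 · 5^{−14} = 7177979809/6103515625.
As a reduced fraction: E[X] = 7177979809/6103515625 ≈ 1.176040.
Is E[X] < 1? NO.
Since E[X] ≥ 1, the first-moment bound is inconclusive at n = 134; it does NOT by itself certify R_5(6) > 134.

E[X] = 7177979809/6103515625 ≈ 1.176040; E[X] ≥ 1; first-moment method inconclusive here.


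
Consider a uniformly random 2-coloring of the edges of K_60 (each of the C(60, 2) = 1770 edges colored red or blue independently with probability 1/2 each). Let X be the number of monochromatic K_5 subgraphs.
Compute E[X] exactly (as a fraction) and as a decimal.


Let X = Σ_S X_S over the C(60, 5) = 5461512 subsets S of size 5, where X_S = 1 if the K_5 on S is monochromatic.
For a fixed S, the K_5 on S has C(5, 2) = 10 edges. P[all 10 edges red] = (1/2)^10, and likewise for blue, so P[monochromatic] = 2·(1/2)^10 = 2^{1 − 10} = 1/512.
By linearity: E[X] = C(60, 5) · 2^{1 − 10} = 5461512 · 1/512 = 682689/64.
Numerically: E[X] ≈ 10667.0156.

E[X] = C(60,5)·2^(1−C(5,2)) = 682689/64 ≈ 10667.0156.


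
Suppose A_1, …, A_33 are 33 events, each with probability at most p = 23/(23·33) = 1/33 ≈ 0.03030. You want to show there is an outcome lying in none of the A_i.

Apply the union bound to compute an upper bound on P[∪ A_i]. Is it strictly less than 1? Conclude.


Union bound: P[∪_{i=1}^{33} A_i] ≤ Σ_i P[A_i] ≤ 33·p = 33·(1/33) = 1.
Numerically: 1 ≈ 1.00000.
Is 1 < 1? NO.
Since the bound 1 is ≥ 1, the union bound is uninformative here; it does NOT by itself certify existence.

33·p = 1 ≈ 1.00000; existence NOT certified by the union bound.


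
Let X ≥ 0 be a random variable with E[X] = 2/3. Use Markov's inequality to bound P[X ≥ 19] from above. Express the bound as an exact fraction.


μ = E[X] = 2/3, a = 19.
Markov: P[X ≥ 19] ≤ μ/a = (2/3)/19 = 2/57.
Numerically: ≈ 0.035.
(Since a = 19 > μ = 0.667, the bound 2/57 is < 1 and informative.)

P[X ≥ 19] ≤ 2/57 ≈ 0.035.


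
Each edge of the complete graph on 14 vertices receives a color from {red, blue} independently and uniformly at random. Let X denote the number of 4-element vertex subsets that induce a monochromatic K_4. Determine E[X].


Let X = Σ_S X_S over the C(14, 4) = 1001 subsets S of size 4, where X_S = 1 if the K_4 on S is monochromatic.
For a fixed S, the K_4 on S has C(4, 2) = 6 edges. P[all 6 edges red] = (1/2)^6, and likewise for blue, so P[monochromatic] = 2·(1/2)^6 = 2^{1 − 6} = 1/32.
By linearity: E[X] = C(14, 4) · 2^{1 − 6} = 1001 · 1/32 = 1001/32.
Numerically: E[X] ≈ 31.281.

E[X] = C(14,4)·2^(1−C(4,2)) = 1001/32 ≈ 31.281.


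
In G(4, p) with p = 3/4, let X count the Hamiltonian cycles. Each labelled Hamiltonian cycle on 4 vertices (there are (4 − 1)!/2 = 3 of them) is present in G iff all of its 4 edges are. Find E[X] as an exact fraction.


K_4 has (4 − 1)!/2 = 3 labelled Hamiltonian cycles.
For each such Hamiltonian cycle H, let X_H = 1 if all 4 edges of H are present in G. Then P[X_H = 1] = p^{4} = (3/4)^{4} = 81/256.
By linearity of expectation: E[X] = Σ_H E[X_H] = 3 · p^{4} = 3 · 81/256 = 243/256.
Numerically: E[X] ≈ 0.9492.

E[X] = 3 · (3/4)^{4} = 243/256 ≈ 0.9492.


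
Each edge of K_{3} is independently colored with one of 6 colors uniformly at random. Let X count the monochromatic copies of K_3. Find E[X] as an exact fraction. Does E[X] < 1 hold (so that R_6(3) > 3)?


E[X] = C(3, 3) · 6^{1 − 3} = 1 · 6^{−2} = 1/36.
As a reduced fraction: E[X] = 1/36 ≈ 0.02778.
Is E[X] < 1? YES.
Since E[X] < 1, there exists a 6-coloring of K_{3} with no monochromatic K_3; hence R_6(3) > 3.

E[X] = 1/36 ≈ 0.02778; E[X] < 1, so R_6(3) > 3.


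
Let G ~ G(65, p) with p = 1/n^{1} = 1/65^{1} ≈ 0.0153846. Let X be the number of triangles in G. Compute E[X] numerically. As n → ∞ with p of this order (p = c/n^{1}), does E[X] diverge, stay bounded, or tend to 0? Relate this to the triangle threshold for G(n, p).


Number of potential triangles: C(65, 3) = 43680.
Each occurs with probability p³ ≈ (0.0153846)³ ≈ 3.64132909e-06.
By linearity: E[X] = C(65, 3)·p³ ≈ 43680 · 3.64132909e-06 ≈ 0.159053.
Here α = 1, so p = 1/n is exactly at the triangle threshold p ~ 1/n. Asymptotically E[X] → c³/6 = 1³/6 = 1/6 ≈ 0.166667, a bounded constant. In this regime the triangle count is asymptotically Poisson(c³/6).

E[X] ≈ 0.159053; in regime p = Θ(1/n^{1}) E[X] stays bounded (at the triangle threshold p ~ 1/n).


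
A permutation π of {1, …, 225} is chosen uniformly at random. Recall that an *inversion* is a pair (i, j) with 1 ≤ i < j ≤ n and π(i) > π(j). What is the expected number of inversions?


Write X = Σ X_I over the C(225, 2) = 25200 pairs i < j, with X_I the indicator of one inversion.
There are 25200 indicators.
For each fixed pair i < j, the values π(i) and π(j) are two distinct elements of {1, …, 225} in uniformly random order; by symmetry P[π(i) > π(j)] = 1/2.
By linearity: E[X] = 25200 · (1/2) = C(225, 2) · (1/2) = 25200/2 = 12600 ≈ 12600.000.

E[X] = 12600 = 12600.000.


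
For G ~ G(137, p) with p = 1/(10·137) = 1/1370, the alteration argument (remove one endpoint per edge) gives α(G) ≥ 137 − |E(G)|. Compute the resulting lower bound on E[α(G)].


E[|E(G)|] = C(137, 2)·p = 9316 · (1/1370) = 34/5.
E[α(G)] ≥ n − E[|E(G)|] = 137 − 34/5 = 651/5.
Numerically: ≈ 130.200000.
(This is only a lower bound; the true E[α(G)] may be larger.)

E[α(G)] ≥ 651/5 ≈ 130.200000.


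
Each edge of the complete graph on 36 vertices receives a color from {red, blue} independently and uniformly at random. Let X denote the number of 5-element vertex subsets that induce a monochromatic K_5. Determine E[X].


Let X = Σ_S X_S over the C(36, 5) = 376992 subsets S of size 5, where X_S = 1 if the K_5 on S is monochromatic.
For a fixed S, the K_5 on S has C(5, 2) = 10 edges. P[all 10 edges red] = (1/2)^10, and likewise for blue, so P[monochromatic] = 2·(1/2)^10 = 2^{1 − 10} = 1/512.
Summing: E[X] = C(36, 5) · 2^{1 − 10} = 376992 · 1/512 = 11781/16.
Numerically: E[X] ≈ 736.31250.

E[X] = C(36,5)·2^(1−C(5,2)) = 11781/16 ≈ 736.31250.


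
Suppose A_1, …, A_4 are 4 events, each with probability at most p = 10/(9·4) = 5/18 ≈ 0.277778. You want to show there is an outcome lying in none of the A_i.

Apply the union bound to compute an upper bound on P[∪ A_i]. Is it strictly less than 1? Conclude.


Union bound: P[∪_{i=1}^{4} A_i] ≤ Σ_i P[A_i] ≤ 4·p = 4·(5/18) = 10/9.
Numerically: 10/9 ≈ 1.111111.
Is 10/9 < 1? NO.
Since the bound 10/9 is ≥ 1, the union bound is uninformative here; it does NOT by itself certify existence.

4·p = 10/9 ≈ 1.111111; existence NOT certified by the union bound.


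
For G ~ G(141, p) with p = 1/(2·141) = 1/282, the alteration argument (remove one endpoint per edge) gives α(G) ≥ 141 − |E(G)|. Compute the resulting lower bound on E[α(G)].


E[|E(G)|] = C(141, 2)·p = 9870 · (1/282) = 35.
E[α(G)] ≥ n − E[|E(G)|] = 141 − 35 = 106.
Numerically: ≈ 106.00000.
(This is only a lower bound; the true E[α(G)] may be larger.)

E[α(G)] ≥ 106 ≈ 106.00000.


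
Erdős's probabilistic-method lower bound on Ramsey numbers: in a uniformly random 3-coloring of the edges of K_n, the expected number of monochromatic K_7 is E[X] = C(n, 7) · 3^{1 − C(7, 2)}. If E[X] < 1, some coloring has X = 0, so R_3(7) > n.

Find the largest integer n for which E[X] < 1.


We need C(n, 7) · 3^{1 − 21} < 1, i.e. C(n, 7) < 3^{21 − 1} = 3486784401.
Check values of n near the boundary:
  n = 80: C(80, 7) = 3176716400; 3176716400 < 3486784401? YES
  n = 81: C(81, 7) = 3477216600; 3477216600 < 3486784401? YES
  n = 82: C(82, 7) = 3801756816; 3801756816 < 3486784401? NO
  n = 83: C(83, 7) = 4151918628; 4151918628 < 3486784401? NO
The largest n with C(n, 7) < 3486784401 is n = 81 (where E[X] = 42928600/43046721 ≈ 0.9972560). Hence R_3(7) > 81, i.e. R_3(7) ≥ 82.

Largest n = 81; hence R_3(7) > 81.


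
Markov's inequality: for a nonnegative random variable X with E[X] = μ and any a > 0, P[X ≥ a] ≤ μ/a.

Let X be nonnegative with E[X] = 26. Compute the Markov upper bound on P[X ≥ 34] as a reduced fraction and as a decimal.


μ = E[X] = 26, a = 34.
Markov: P[X ≥ 34] ≤ μ/a = (26)/34 = 13/17.
Numerically: ≈ 0.764706.
(Since a = 34 > μ = 26.000000, the bound 13/17 is < 1 and informative.)

P[X ≥ 34] ≤ 13/17 ≈ 0.764706.


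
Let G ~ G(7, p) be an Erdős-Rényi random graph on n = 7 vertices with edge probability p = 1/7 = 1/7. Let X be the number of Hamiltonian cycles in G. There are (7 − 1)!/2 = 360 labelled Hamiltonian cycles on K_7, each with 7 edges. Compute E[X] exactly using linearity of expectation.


K_7 has (7 − 1)!/2 = 360 labelled Hamiltonian cycles.
For each such Hamiltonian cycle H, let X_H = 1 if all 7 edges of H are present in G. Then P[X_H = 1] = p^{7} = (1/7)^{7} = 1/823543.
By linearity of expectation: E[X] = Σ_H E[X_H] = 360 · p^{7} = 360 · 1/823543 = 360/823543.
Numerically: E[X] ≈ 0.000437136.

E[X] = 360 · (1/7)^{7} = 360/823543 ≈ 0.000437136.


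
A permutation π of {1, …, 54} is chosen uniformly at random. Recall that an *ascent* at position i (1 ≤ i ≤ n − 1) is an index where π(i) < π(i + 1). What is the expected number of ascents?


Write X = Σ X_I over i = 1, …, 53, with X_I the indicator of one ascent.
There are 53 indicators.
For each fixed i, the pair (π(i), π(i+1)) is a uniformly random ordered pair of distinct values from {1, …, 54}; by symmetry P[π(i) < π(i+1)] = 1/2.
By linearity: E[X] = 53 · (1/2) = (54 − 1) · (1/2) = 53/2 ≈ 26.500000.

E[X] = 53/2 = 26.500000.


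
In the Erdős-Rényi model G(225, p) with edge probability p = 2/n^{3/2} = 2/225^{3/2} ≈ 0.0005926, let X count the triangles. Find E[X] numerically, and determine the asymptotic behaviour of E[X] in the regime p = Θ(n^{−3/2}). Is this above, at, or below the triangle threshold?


Number of potential triangles: C(225, 3) = 1873200.
Each occurs with probability p³ ≈ (0.0005926)³ ≈ 2.080984e-10.
By linearity: E[X] = C(225, 3)·p³ ≈ 1873200 · 2.080984e-10 ≈ 0.0004.
Since α = 3/2 > 1, p = c/n^{3/2} = o(1/n) is below the triangle threshold p ~ 1/n. Asymptotically E[X] ~ (c³/6)·n^{3(1−α)} = (2³/6)·n^{-1.5} → 0, so by Markov's inequality G has no triangles w.h.p.

E[X] ≈ 0.0004; in regime p = Θ(1/n^{3/2}) E[X] tends to 0 (below the triangle threshold p ~ 1/n).


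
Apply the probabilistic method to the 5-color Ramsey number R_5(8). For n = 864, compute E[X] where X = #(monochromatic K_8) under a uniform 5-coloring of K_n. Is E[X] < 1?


E[X] = C(864, 8) · 5^{1 − 28} = 7455455062926006708 · 5^{−27} = 7455455062926006708/7450580596923828125.
As a reduced fraction: E[X] = 7455455062926006708/7450580596923828125 ≈ 1.001.
Is E[X] < 1? NO.
Since E[X] ≥ 1, the first-moment bound is inconclusive at n = 864; it does NOT by itself certify R_5(8) > 864.

E[X] = 7455455062926006708/7450580596923828125 ≈ 1.001; E[X] ≥ 1; first-moment method inconclusive here.


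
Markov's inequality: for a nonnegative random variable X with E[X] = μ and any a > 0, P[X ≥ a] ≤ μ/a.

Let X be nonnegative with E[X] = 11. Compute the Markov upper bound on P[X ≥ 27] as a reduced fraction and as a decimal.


μ = E[X] = 11, a = 27.
Markov: P[X ≥ 27] ≤ μ/a = (11)/27 = 11/27.
Numerically: ≈ 0.4074.
(Since a = 27 > μ = 11.0000, the bound 11/27 is < 1 and informative.)

P[X ≥ 27] ≤ 11/27 ≈ 0.4074.


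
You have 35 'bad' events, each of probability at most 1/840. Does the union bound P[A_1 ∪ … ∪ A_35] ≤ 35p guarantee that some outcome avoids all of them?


Union bound: P[∪_{i=1}^{35} A_i] ≤ Σ_i P[A_i] ≤ 35·p = 35·(1/840) = 1/24.
Numerically: 1/24 ≈ 0.0416667.
Is 1/24 < 1? YES.
Since P[∪ A_i] ≤ 1/24 < 1, the complement has P[∩ A_i^c] ≥ 1 − 1/24 = 23/24 > 0, so some outcome avoids every A_i.

35·p = 1/24 ≈ 0.0416667; existence CERTIFIED by the union bound.


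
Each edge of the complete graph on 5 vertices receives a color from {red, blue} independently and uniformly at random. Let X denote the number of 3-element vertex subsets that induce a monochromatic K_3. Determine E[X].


Let X = Σ_S X_S over the C(5, 3) = 10 subsets S of size 3, where X_S = 1 if the K_3 on S is monochromatic.
For a fixed S, the K_3 on S has C(3, 2) = 3 edges. P[all 3 edges red] = (1/2)^3, and likewise for blue, so P[monochromatic] = 2·(1/2)^3 = 2^{1 − 3} = 1/4.
By linearity: E[X] = C(5, 3) · 2^{1 − 3} = 10 · 1/4 = 5/2.
Numerically: E[X] ≈ 2.500000.

E[X] = C(5,3)·2^(1−C(3,2)) = 5/2 ≈ 2.500000.


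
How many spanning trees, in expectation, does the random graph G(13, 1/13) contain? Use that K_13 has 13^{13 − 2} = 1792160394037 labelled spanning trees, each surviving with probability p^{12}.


K_13 has 13^{13 − 2} = 1792160394037 labelled spanning trees.
For each such spanning tree H, let X_H = 1 if all 12 edges of H are present in G. Then P[X_H = 1] = p^{12} = (1/13)^{12} = 1/23298085122481.
By linearity: E[X] = Σ_H E[X_H] = 1792160394037 · p^{12} = 1792160394037 · 1/23298085122481 = 1/13.
Numerically: E[X] ≈ 0.0769.

E[X] = 1792160394037 · (1/13)^{12} = 1/13 ≈ 0.0769.


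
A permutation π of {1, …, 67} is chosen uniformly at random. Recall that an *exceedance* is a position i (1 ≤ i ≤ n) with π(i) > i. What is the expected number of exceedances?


Write X = Σ_{i=1}^{67} X_i, where X_i = 1_{π(i) > i}.
For each fixed i, π(i) is uniform over {1, …, 67} (marginal of a uniform permutation), so P[π(i) > i] = (n − i)/n. Summing: Σ_{i=1}^{67} (n − i)/n = (0 + 1 + … + 66)/67 = 67(67 − 1)/(2·67) = (67 − 1)/2.
Hence E[X] = Σ_{i=1}^{67} (67 − i)/67 = 33 ≈ 33.000.

E[X] = 33 = 33.000.


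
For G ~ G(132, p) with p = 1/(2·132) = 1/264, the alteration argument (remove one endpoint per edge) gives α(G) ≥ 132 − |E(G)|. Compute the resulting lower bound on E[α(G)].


E[|E(G)|] = C(132, 2)·p = 8646 · (1/264) = 131/4.
E[α(G)] ≥ n − E[|E(G)|] = 132 − 131/4 = 397/4.
Numerically: ≈ 99.250.
(This is only a lower bound; the true E[α(G)] may be larger.)

E[α(G)] ≥ 397/4 ≈ 99.250.


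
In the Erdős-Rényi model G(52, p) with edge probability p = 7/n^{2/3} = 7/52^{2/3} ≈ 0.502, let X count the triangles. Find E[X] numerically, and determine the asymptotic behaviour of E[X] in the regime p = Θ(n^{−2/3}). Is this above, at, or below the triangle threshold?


Number of potential triangles: C(52, 3) = 22100.
Each occurs with probability p³ ≈ (0.502)³ ≈ 1.26849e-01.
By linearity: E[X] = C(52, 3)·p³ ≈ 22100 · 1.26849e-01 ≈ 2803.365.
Since α = 2/3 < 1, p = c/n^{2/3} ≫ 1/n is above the triangle threshold p ~ 1/n. Asymptotically E[X] ~ (c³/6)·n^{3(1−α)} = (7³/6)·n^{1} → ∞; triangles are abundant w.h.p.

E[X] ≈ 2803.365; in regime p = Θ(1/n^{2/3}) E[X] diverges (above the triangle threshold p ~ 1/n).


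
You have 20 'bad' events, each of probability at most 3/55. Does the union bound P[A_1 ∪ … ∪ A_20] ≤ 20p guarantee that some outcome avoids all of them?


Union bound: P[∪_{i=1}^{20} A_i] ≤ Σ_i P[A_i] ≤ 20·p = 20·(3/55) = 12/11.
Numerically: 12/11 ≈ 1.090909.
Is 12/11 < 1? NO.
Since the bound 12/11 is ≥ 1, the union bound is uninformative here; it does NOT by itself certify existence.

20·p = 12/11 ≈ 1.090909; existence NOT certified by the union bound.


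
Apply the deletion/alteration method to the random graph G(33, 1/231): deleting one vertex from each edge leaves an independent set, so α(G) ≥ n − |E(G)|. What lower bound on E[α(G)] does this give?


E[|E(G)|] = C(33, 2)·p = 528 · (1/231) = 16/7.
E[α(G)] ≥ n − E[|E(G)|] = 33 − 16/7 = 215/7.
Numerically: ≈ 30.7143.
(This is only a lower bound; the true E[α(G)] may be larger.)

E[α(G)] ≥ 215/7 ≈ 30.7143.


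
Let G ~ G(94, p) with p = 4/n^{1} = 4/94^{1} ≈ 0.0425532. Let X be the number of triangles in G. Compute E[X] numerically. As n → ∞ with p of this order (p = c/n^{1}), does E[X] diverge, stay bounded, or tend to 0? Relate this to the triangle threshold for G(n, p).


Number of potential triangles: C(94, 3) = 134044.
Each occurs with probability p³ ≈ (0.0425532)³ ≈ 7.70542173e-05.
By linearity: E[X] = C(94, 3)·p³ ≈ 134044 · 7.70542173e-05 ≈ 10.328656.
Here α = 1, so p = 4/n is exactly at the triangle threshold p ~ 1/n. Asymptotically E[X] → c³/6 = 4³/6 = 32/3 ≈ 10.666667, a bounded constant. In this regime the triangle count is asymptotically Poisson(c³/6).

E[X] ≈ 10.328656; in regime p = Θ(1/n^{1}) E[X] stays bounded (at the triangle threshold p ~ 1/n).


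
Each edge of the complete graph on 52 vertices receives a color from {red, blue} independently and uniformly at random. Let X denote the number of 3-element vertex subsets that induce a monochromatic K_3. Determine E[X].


Let X = Σ_S X_S over the C(52, 3) = 22100 subsets S of size 3, where X_S = 1 if the K_3 on S is monochromatic.
For a fixed S, the K_3 on S has C(3, 2) = 3 edges. P[all 3 edges red] = (1/2)^3, and likewise for blue, so P[monochromatic] = 2·(1/2)^3 = 2^{1 − 3} = 1/4.
By linearity: E[X] = C(52, 3) · 2^{1 − 3} = 22100 · 1/4 = 5525.
Numerically: E[X] ≈ 5525.000.

E[X] = C(52,3)·2^(1−C(3,2)) = 5525 ≈ 5525.000.


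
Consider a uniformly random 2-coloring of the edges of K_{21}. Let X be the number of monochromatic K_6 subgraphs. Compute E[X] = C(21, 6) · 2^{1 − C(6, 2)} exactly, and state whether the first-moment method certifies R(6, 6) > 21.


E[X] = C(21, 6) · 2^{1 − 15} = 54264 · 2^{−14} = 54264/16384.
As a reduced fraction: E[X] = 6783/2048 ≈ 3.312.
Is E[X] < 1? NO.
Since E[X] ≥ 1, the first-moment bound is inconclusive at n = 21; it does NOT by itself certify R(6, 6) > 21.

E[X] = 6783/2048 ≈ 3.312; E[X] ≥ 1; first-moment method inconclusive here.


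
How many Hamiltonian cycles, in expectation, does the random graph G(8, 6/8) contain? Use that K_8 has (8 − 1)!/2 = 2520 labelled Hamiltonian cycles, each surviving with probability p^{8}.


K_8 has (8 − 1)!/2 = 2520 labelled Hamiltonian cycles.
For each such Hamiltonian cycle H, let X_H = 1 if all 8 edges of H are present in G. Then P[X_H = 1] = p^{8} = (3/4)^{8} = 6561/65536.
Summing the indicators: E[X] = Σ_H E[X_H] = 2520 · p^{8} = 2520 · 6561/65536 = 2066715/8192.
Numerically: E[X] ≈ 252.

E[X] = 2520 · (3/4)^{8} = 2066715/8192 ≈ 252.
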